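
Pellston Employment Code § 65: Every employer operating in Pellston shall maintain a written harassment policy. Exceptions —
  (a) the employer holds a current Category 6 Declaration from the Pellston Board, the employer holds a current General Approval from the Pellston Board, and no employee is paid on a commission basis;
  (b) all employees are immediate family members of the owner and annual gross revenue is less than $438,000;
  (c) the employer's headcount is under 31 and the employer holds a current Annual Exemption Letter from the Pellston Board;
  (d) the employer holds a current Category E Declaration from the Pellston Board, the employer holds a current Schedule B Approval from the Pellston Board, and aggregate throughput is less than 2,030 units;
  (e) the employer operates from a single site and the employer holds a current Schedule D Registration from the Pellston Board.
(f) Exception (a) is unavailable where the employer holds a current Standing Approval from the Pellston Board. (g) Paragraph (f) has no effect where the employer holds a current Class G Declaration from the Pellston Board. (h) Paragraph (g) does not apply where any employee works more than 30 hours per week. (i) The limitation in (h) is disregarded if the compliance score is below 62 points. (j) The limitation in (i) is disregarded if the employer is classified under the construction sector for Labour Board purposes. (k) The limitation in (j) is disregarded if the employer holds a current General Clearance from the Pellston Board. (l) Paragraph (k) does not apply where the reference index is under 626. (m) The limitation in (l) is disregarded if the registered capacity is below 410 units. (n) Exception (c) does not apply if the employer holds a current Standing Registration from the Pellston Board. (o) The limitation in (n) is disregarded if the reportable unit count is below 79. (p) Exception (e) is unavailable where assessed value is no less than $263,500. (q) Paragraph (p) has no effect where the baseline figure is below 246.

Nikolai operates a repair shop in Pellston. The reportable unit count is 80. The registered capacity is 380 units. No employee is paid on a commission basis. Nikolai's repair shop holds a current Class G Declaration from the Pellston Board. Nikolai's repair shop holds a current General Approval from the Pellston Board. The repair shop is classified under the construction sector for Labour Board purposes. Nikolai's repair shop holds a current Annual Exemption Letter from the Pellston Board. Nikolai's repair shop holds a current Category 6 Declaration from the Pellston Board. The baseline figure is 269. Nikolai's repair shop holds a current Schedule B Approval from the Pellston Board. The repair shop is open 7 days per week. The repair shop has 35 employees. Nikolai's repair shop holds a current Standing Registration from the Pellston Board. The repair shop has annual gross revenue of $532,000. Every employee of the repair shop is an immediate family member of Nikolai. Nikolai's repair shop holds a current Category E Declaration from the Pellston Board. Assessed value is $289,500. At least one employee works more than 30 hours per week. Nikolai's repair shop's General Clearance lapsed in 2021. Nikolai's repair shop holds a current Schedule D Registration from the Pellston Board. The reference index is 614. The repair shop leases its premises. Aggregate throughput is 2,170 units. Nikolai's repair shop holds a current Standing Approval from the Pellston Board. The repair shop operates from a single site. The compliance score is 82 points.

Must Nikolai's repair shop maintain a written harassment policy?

Yes — Nikolai's repair shop must maintain a written harassment policy.

Exception (a)'s conditions are all satisfied: a current Category 6 Declaration is held; a current General Approval is held; no employee is paid on commission. But: (f) operates — a current Standing Approval is held. (g) is engaged (a current Class G Declaration is held), but is overridden by (h): (h) operates against (g): at least one employee exceeds 30 hours/week. (i), which would lift (h), is not engaged — the compliance score is 82 points, not below 62 points. Exception (a) does not apply.
Exception (b) does not apply: annual gross revenue is $532,000, not less than $438,000.
Exception (c) does not apply: the employer's headcount is 35, not under 31.
Exception (d) requires that aggregate throughput is less than 2,030 units; but aggregate throughput is 2,170 units, not less than 2,030 units, so (d) is unavailable.
Exception (e) is satisfied on its face — the employer operates from a single site; a current Schedule D Registration is held. Turning to paragraphs (p)–(q): (p) operates against (e): assessed value is $289,500, meeting the $263,500 threshold. (q), which would lift (p), is not engaged — the baseline figure is 269, not below 246. So (e) is unavailable.
No exception applies. The general rule governs.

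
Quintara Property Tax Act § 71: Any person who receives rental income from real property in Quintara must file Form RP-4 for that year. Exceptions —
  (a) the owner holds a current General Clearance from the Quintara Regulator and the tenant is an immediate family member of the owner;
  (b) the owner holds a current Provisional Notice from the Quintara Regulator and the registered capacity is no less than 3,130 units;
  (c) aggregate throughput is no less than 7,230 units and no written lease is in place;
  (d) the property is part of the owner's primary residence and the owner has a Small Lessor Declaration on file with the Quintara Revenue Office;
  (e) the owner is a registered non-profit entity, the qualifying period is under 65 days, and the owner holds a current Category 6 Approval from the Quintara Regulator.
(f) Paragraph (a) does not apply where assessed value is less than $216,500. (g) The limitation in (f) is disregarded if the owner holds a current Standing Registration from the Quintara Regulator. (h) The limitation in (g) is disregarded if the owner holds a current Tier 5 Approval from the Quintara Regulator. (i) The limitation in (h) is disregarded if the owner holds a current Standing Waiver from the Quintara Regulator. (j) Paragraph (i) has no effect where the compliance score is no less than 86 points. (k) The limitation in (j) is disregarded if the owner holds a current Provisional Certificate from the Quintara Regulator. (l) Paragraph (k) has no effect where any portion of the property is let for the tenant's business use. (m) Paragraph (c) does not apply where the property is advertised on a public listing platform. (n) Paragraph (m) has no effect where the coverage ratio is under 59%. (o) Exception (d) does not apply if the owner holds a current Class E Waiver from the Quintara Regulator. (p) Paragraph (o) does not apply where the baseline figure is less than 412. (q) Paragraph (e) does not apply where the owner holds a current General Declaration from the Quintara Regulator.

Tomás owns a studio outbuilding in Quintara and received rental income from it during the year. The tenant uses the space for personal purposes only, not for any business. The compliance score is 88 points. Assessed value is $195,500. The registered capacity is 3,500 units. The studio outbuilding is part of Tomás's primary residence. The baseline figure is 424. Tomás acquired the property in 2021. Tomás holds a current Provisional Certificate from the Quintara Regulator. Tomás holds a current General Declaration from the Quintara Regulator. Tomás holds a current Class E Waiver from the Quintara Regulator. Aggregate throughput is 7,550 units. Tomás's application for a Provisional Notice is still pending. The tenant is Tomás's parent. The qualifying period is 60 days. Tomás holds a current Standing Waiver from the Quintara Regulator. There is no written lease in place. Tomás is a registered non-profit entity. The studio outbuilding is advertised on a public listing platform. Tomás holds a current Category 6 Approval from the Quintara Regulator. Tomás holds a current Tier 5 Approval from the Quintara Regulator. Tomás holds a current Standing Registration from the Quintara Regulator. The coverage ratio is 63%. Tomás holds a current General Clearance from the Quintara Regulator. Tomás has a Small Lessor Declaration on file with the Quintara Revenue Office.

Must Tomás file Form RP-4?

No — exception (a) applies; Tomás is not required to file Form RP-4.

All of (a)'s requirements are met (a current General Clearance is held; the tenant is an immediate family member). Considering the limiting provisions: (f) would limit (a) — assessed value is $195,500, less than the $216,500 limit — but (g) sets (f) aside: (g) operates against (f): a current Standing Registration is held. (h) is engaged (a current Tier 5 Approval is held), but yields to (i): (i) applies — a current Standing Waiver is held. (j) applies (the compliance score is 88 points, meeting the 86 points threshold), but is displaced by (k): (k) is triggered — a current Provisional Certificate is held. (l) does not operate here (the space is used for personal purposes only), so (k) stands. Exception (a) stands.
Exception (b) does not apply: there is no Provisional Notice in force.
Exception (c)'s conditions are all satisfied: aggregate throughput is 7,550 units, meeting the 7,230 units threshold; there is no written lease. However, paragraphs (m)–(n) must be considered: (m) is triggered — the property is publicly advertised. (n) is inapplicable (the coverage ratio is 63%, not under 59%), so (m) stands. So (c) is unavailable.
All of (d)'s requirements are met (the studio outbuilding is part of the primary residence; a Small Lessor Declaration is on file). However, paragraphs (o)–(p) must be considered: (o) operates — a current Class E Waiver is held. (p), which would lift (o), is inapplicable — the baseline figure is 424, not less than 412. (d) is therefore removed.
Exception (e): Tomás is a registered non-profit; the qualifying period is 60 days, under the 65 days limit; a current Category 6 Approval is held — every condition holds. But applying paragraph (q): (q) operates — a current General Declaration is held. Exception (e) does not apply.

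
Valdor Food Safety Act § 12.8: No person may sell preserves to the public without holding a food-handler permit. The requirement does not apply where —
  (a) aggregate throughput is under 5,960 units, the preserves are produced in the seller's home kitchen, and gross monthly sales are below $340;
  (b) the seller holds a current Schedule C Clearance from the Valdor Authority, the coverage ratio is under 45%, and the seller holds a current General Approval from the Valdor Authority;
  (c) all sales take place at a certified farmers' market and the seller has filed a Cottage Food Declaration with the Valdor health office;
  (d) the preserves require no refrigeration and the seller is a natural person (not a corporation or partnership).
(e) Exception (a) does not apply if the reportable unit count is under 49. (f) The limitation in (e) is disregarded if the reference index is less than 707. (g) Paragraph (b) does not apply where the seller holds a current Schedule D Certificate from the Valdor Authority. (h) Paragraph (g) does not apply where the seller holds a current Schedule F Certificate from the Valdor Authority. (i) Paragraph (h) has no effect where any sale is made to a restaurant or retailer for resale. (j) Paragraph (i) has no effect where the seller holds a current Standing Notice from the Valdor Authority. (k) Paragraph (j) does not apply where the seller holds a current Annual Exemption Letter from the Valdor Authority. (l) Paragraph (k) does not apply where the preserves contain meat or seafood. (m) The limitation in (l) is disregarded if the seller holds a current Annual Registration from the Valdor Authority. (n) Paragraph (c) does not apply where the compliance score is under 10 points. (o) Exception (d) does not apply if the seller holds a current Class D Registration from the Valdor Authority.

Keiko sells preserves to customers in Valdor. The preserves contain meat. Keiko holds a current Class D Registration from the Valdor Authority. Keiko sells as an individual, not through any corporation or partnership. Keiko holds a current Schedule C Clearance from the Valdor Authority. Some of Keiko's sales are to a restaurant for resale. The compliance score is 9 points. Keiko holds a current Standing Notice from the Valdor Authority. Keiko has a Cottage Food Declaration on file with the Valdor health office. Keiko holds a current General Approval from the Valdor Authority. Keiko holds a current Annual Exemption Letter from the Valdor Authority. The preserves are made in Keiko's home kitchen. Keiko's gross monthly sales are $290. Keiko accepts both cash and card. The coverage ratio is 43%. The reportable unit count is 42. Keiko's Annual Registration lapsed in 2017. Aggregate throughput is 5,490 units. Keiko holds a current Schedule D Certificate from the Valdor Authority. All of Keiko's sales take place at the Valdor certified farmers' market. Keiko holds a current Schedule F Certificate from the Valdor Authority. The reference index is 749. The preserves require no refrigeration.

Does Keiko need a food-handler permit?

No — exception (b) applies; Keiko is not required to hold a food-handler permit.

Exception (a)'s conditions are all satisfied: aggregate throughput is 5,490 units, under the 5,960 units limit; the preserves are home-kitchen produced; gross monthly sales are $290, below the $340 limit. But: (e) operates — the reportable unit count is 42, under the 49 limit. (f), which would lift (e), is not engaged — the reference index is 749, not less than 707. So (a) is unavailable.
Exception (b)'s conditions are all satisfied: a current Schedule C Clearance is held; the coverage ratio is 43%, under the 45% limit; a current General Approval is held. Under paragraphs (g)–(m): (g) is triggered (a current Schedule D Certificate is held), but is displaced by (h): (h) is engaged — a current Schedule F Certificate is held. (i) is triggered (some sales are to a restaurant for resale), but yields to (j): (j) operates against (i): a current Standing Notice is held. (k) is engaged (a current Annual Exemption Letter is held), but is set aside by (l): (l) applies — the preserves contain meat. (m) is inapplicable (the Annual Registration is not current), so (l) stands. So (b) applies.
All of (c)'s requirements are met (all sales are at a certified farmers' market; a Cottage Food Declaration is on file). But applying paragraph (n): (n) operates — the compliance score is 9 points, under the 10 points limit. Exception (c) does not apply.
Exception (d) is satisfied on its face — the preserves are shelf-stable; the seller is a natural person. However, paragraph (o) must be considered: (o) operates against (d): a current Class D Registration is held. (d) is therefore removed.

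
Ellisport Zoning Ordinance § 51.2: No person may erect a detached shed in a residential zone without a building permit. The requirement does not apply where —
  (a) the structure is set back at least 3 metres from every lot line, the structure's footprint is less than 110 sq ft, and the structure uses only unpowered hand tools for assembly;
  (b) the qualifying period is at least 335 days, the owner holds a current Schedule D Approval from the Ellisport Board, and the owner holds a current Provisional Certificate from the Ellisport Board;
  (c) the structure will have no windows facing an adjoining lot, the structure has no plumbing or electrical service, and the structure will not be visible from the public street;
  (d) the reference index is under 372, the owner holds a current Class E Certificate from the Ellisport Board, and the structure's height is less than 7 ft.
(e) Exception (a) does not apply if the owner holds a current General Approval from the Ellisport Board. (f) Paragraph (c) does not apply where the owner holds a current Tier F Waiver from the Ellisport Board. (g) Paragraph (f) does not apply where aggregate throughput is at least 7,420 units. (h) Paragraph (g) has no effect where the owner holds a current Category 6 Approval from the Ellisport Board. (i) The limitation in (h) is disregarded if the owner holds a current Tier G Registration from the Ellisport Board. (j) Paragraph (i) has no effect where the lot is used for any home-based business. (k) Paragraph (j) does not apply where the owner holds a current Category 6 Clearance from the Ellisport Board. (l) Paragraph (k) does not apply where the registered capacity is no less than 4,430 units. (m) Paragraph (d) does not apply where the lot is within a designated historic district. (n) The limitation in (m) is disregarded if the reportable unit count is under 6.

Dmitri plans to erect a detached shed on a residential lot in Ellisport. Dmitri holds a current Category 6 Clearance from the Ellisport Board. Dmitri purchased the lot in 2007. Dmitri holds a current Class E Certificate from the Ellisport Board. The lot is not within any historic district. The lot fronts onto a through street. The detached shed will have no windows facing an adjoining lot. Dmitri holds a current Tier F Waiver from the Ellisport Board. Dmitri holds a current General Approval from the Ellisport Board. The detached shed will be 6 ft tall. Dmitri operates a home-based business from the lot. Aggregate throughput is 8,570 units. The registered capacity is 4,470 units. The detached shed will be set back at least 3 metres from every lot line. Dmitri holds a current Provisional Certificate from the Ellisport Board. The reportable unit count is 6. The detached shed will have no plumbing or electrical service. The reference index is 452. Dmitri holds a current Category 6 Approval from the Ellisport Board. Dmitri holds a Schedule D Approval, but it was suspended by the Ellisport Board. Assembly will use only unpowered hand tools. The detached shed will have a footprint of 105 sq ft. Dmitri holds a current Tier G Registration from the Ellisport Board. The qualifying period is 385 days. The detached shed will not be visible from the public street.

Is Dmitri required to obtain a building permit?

Yes — Dmitri must obtain a building permit.

Exception (a)'s conditions are all satisfied: the setback is at least 3 m on every side; the structure's footprint is 105 sq ft, less than the 110 sq ft limit; assembly uses only hand tools. But applying paragraph (e): (e) is engaged — a current General Approval is held. Exception (a) does not apply.
Exception (b) requires that the owner holds a current Schedule D Approval from the Ellisport Board; but the Schedule D Approval is not current, so (b) is unavailable.
Exception (c) is satisfied on its face — no windows face an adjoining lot; there is no plumbing or electrical service; the structure will not be visible from the street. But: (f) operates against (c): a current Tier F Waiver is held. (g) is triggered (aggregate throughput is 8,570 units, meeting the 7,420 units threshold), but is set aside by (h): (h) operates against (g): a current Category 6 Approval is held. (i) would limit (h) — a current Tier G Registration is held — but (j) sets (i) aside: (j) operates against (i): a home-based business operates on the lot. (k) would limit (j) — a current Category 6 Clearance is held — but (l) sets (k) aside: (l) operates against (k): the registered capacity is 4,470 units, meeting the 4,430 units threshold. (c) is therefore removed.
Exception (d) does not apply: the reference index is 452, not under 372.
No exception applies. The general rule governs.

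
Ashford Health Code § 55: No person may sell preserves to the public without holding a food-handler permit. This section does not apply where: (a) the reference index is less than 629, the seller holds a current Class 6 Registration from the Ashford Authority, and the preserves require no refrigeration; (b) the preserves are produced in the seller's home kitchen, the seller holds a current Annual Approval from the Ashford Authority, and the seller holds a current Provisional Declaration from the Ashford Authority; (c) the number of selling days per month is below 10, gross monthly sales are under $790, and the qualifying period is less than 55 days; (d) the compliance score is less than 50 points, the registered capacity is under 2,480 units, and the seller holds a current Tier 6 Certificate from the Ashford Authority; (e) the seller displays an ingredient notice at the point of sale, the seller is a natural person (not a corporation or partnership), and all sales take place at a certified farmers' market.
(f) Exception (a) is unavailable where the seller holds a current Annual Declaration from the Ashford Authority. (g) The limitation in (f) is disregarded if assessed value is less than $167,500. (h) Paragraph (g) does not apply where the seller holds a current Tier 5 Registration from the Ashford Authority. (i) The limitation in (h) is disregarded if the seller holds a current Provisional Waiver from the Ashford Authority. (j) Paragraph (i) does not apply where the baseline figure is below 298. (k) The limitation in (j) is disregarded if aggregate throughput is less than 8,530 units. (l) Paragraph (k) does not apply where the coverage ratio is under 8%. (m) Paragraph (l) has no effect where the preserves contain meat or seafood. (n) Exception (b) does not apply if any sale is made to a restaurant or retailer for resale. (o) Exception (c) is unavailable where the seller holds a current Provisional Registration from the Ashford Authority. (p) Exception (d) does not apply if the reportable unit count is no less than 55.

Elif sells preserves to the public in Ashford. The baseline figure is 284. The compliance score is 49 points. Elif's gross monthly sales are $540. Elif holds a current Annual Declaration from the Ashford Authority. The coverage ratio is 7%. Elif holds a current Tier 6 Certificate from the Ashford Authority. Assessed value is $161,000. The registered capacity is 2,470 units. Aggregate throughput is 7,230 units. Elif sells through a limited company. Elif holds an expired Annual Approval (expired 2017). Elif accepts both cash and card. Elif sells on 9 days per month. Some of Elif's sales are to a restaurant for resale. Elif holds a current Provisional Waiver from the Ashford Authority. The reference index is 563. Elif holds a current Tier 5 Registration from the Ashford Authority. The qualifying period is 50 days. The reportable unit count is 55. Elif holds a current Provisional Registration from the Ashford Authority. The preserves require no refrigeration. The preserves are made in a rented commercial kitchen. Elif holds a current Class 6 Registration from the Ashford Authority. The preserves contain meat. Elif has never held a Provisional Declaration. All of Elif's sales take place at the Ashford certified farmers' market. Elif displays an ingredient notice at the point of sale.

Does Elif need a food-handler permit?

No — exception (a) applies; Elif is not required to hold a food-handler permit.

Exception (a) is satisfied on its face — the reference index is 563, less than the 629 limit; a current Class 6 Registration is held; the preserves are shelf-stable. Applying paragraphs (f)–(m): (f) would limit (a) — a current Annual Declaration is held — but (g) sets (f) aside: (g) operates against (f): assessed value is $161,000, less than the $167,500 limit. (h) would limit (g) — a current Tier 5 Registration is held — but (i) sets (h) aside: (i) operates against (h): a current Provisional Waiver is held. (j) operates (the baseline figure is 284, below the 298 limit), but is overridden by (k): (k) operates against (j): aggregate throughput is 7,230 units, less than the 8,530 units limit. (l) would limit (k) — the coverage ratio is 7%, under the 8% limit — but (m) sets (l) aside: (m) is triggered — the preserves contain meat. (a) remains available.
Exception (b) fails — the preserves are made in a commercial kitchen, not a home kitchen.
Exception (c): the number of selling days per month is 9, below the 10 limit; gross monthly sales are $540, under the $790 limit; the qualifying period is 50 days, less than the 55 days limit — every condition holds. But: (o) is engaged — a current Provisional Registration is held. (c) is therefore removed.
Exception (d) is satisfied on its face — the compliance score is 49 points, less than the 50 points limit; the registered capacity is 2,470 units, under the 2,480 units limit; a current Tier 6 Certificate is held. Turning to paragraph (p): (p) operates against (d): the reportable unit count is 55, meeting the 55 threshold. So (d) is unavailable.
Exception (e) fails — the seller operates through a limited company.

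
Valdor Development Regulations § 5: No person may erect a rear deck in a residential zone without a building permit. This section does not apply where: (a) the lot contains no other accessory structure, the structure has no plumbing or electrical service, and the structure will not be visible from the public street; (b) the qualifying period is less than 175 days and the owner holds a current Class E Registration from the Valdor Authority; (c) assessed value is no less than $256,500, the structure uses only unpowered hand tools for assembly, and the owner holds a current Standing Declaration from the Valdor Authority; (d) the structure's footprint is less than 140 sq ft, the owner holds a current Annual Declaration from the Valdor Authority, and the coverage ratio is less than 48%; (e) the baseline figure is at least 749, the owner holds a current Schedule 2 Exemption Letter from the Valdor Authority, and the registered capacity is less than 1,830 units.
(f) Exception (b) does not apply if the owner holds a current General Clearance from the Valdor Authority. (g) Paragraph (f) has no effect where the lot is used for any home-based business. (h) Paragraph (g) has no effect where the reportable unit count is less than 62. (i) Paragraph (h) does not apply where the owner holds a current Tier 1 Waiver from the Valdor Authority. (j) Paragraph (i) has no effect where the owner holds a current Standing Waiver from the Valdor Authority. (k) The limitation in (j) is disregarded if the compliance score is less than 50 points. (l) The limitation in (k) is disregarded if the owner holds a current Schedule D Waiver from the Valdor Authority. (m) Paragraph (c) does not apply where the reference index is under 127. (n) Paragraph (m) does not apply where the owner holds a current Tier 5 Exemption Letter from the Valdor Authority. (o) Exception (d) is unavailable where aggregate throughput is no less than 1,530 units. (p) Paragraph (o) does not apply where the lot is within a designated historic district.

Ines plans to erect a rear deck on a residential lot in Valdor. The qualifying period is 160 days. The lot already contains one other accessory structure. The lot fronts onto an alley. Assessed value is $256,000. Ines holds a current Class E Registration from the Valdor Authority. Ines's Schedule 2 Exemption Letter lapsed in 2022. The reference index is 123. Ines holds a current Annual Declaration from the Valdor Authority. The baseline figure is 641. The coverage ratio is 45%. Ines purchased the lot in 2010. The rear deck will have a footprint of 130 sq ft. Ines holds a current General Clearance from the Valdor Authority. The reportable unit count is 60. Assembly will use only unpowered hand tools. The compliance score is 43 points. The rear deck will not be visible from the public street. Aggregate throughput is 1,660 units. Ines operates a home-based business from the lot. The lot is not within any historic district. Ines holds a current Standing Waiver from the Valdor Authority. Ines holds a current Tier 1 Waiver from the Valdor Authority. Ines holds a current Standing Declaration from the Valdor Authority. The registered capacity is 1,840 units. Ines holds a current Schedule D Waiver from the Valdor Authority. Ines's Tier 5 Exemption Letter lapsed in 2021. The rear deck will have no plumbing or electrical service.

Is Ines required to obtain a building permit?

Exception (a) fails — the lot already has another accessory structure.
Exception (b)'s conditions are all satisfied: the qualifying period is 160 days, less than the 175 days limit; a current Class E Registration is held. But: (f) operates against (b): a current General Clearance is held. (g) is engaged (a home-based business operates on the lot), but yields to (h): (h) operates against (g): the reportable unit count is 60, less than the 62 limit. (i) applies (a current Tier 1 Waiver is held), but is set aside by (j): (j) operates against (i): a current Standing Waiver is held. (k) applies (the compliance score is 43 points, less than the 50 points limit), but yields to (l): (l) applies — a current Schedule D Waiver is held. (b) is therefore removed.
Exception (c) fails — assessed value is $256,000, short of $256,500.
All of (d)'s requirements are met (the structure's footprint is 130 sq ft, less than the 140 sq ft limit; a current Annual Declaration is held; the coverage ratio is 45%, less than the 48% limit). Turning to paragraphs (o)–(p): (o) operates against (d): aggregate throughput is 1,660 units, meeting the 1,530 units threshold. (p), which would lift (o), is not engaged — the lot is not in a historic district. So (d) is unavailable.
Exception (e) fails — the baseline figure is 641, short of 749.
None of the exceptions is available; § 5 applies in full.

Yes — Ines must obtain a building permit.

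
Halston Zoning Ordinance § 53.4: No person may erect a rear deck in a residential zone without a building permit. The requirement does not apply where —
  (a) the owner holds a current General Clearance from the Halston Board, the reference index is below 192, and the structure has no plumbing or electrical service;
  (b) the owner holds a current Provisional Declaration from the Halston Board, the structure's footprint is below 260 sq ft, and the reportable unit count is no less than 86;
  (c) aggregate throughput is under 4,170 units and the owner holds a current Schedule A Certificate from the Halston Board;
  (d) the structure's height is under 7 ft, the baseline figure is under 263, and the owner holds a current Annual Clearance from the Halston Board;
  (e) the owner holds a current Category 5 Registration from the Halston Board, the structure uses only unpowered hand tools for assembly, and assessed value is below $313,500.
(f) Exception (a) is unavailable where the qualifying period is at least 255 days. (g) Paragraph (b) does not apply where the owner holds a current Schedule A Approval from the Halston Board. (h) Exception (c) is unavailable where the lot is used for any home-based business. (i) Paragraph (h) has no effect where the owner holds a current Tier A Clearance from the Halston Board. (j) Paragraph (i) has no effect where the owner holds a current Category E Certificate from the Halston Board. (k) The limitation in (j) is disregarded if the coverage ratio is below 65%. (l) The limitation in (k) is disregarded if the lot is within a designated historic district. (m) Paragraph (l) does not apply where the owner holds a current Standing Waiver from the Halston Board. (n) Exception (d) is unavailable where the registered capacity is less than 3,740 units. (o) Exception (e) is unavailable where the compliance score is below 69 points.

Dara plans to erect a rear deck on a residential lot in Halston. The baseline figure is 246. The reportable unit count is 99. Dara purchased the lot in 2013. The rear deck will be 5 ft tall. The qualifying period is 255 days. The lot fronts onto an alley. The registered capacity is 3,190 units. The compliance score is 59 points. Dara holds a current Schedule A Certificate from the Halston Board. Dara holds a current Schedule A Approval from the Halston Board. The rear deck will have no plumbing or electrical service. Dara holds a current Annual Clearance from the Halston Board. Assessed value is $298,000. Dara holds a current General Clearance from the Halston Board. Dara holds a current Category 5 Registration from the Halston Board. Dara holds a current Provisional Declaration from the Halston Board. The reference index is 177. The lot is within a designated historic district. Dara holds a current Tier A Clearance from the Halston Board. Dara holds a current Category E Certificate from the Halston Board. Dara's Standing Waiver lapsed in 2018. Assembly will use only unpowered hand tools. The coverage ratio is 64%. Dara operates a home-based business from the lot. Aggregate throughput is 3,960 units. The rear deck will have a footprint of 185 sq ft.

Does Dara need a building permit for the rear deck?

All of (a)'s requirements are met (a current General Clearance is held; the reference index is 177, below the 192 limit; there is no plumbing or electrical service). But applying paragraph (f): (f) operates — the qualifying period is 255 days, meeting the 255 days threshold. So (a) is unavailable.
All of (b)'s requirements are met (a current Provisional Declaration is held; the structure's footprint is 185 sq ft, below the 260 sq ft limit; the reportable unit count is 99, meeting the 86 threshold). But applying paragraph (g): (g) operates against (b): a current Schedule A Approval is held. (b) is therefore removed.
Exception (c)'s conditions are all satisfied: aggregate throughput is 3,960 units, under the 4,170 units limit; a current Schedule A Certificate is held. But: (h) operates — a home-based business operates on the lot. (i) is engaged (a current Tier A Clearance is held), but is set aside by (j): (j) operates — a current Category E Certificate is held. (k) would limit (j) — the coverage ratio is 64%, below the 65% limit — but (l) sets (k) aside: (l) operates against (k): the lot is in a historic district. (m) is not triggered (there is no Standing Waiver in force), so (l) stands. Exception (c) does not apply.
Exception (d)'s conditions are all satisfied: the structure's height is 5 ft, under the 7 ft limit; the baseline figure is 246, under the 263 limit; a current Annual Clearance is held. However, paragraph (n) must be considered: (n) operates against (d): the registered capacity is 3,190 units, less than the 3,740 units limit. (d) is therefore removed.
Exception (e) is satisfied on its face — a current Category 5 Registration is held; assembly uses only hand tools; assessed value is $298,000, below the $313,500 limit. However, paragraph (o) must be considered: (o) operates — the compliance score is 59 points, below the 69 points limit. (e) is therefore removed.
None of the exceptions is available; § 53.4 applies in full.

Yes — Dara must obtain a building permit.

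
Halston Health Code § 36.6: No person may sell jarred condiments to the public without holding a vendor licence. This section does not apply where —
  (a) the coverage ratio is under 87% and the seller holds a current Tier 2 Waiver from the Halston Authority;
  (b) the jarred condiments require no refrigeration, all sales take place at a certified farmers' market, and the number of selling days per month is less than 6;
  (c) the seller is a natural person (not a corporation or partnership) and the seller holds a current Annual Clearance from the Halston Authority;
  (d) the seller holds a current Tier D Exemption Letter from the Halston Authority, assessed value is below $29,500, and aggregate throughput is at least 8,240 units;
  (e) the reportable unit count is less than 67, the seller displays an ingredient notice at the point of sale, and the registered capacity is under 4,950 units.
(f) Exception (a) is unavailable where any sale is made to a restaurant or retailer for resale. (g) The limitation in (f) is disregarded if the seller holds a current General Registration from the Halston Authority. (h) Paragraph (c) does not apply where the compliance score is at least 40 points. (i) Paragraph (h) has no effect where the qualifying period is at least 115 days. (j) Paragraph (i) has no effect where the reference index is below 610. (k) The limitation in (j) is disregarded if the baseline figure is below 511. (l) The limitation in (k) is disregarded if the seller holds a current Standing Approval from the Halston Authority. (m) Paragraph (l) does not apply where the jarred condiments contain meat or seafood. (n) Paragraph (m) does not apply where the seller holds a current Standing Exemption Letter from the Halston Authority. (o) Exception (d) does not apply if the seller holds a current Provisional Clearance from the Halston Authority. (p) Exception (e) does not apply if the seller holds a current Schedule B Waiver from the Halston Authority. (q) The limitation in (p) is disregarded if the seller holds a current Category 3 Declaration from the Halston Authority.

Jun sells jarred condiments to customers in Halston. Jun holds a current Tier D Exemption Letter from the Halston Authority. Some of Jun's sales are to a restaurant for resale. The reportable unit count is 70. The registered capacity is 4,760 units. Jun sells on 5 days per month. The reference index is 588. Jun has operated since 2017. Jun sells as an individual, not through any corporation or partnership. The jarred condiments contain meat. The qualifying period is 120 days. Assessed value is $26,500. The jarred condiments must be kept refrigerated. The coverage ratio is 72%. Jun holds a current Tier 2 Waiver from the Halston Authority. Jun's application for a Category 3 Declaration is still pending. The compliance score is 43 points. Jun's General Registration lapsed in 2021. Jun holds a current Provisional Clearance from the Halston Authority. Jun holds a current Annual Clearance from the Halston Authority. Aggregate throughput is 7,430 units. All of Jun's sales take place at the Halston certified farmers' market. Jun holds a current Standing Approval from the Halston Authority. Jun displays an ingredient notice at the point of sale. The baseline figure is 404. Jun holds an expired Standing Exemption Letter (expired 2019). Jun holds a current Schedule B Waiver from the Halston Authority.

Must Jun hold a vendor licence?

No — exception (c) applies; Jun is not required to hold a vendor licence.

Exception (a)'s conditions are all satisfied: the coverage ratio is 72%, under the 87% limit; a current Tier 2 Waiver is held. But applying paragraphs (f)–(g): (f) operates against (a): some sales are to a restaurant for resale. (g) is not triggered (the General Registration is not current), so (f) stands. Exception (a) does not apply.
Exception (b) requires that the jarred condiments require no refrigeration; but the jarred condiments require refrigeration, so (b) is unavailable.
Exception (c) is satisfied on its face — the seller is a natural person; a current Annual Clearance is held. Under paragraphs (h)–(n): (h) would limit (c) — the compliance score is 43 points, meeting the 40 points threshold — but (i) sets (h) aside: (i) operates against (h): the qualifying period is 120 days, meeting the 115 days threshold. (j) is triggered (the reference index is 588, below the 610 limit), but is displaced by (k): (k) operates against (j): the baseline figure is 404, below the 511 limit. (l) operates (a current Standing Approval is held), but is itself disapplied by (m): (m) is triggered — the jarred condiments contain meat. (n), which would lift (m), is not engaged — there is no Standing Exemption Letter in force. So (c) applies.
Exception (d) fails — aggregate throughput is 7,430 units, short of 8,240 units.
Exception (e) fails — the reportable unit count is 70, not less than 67.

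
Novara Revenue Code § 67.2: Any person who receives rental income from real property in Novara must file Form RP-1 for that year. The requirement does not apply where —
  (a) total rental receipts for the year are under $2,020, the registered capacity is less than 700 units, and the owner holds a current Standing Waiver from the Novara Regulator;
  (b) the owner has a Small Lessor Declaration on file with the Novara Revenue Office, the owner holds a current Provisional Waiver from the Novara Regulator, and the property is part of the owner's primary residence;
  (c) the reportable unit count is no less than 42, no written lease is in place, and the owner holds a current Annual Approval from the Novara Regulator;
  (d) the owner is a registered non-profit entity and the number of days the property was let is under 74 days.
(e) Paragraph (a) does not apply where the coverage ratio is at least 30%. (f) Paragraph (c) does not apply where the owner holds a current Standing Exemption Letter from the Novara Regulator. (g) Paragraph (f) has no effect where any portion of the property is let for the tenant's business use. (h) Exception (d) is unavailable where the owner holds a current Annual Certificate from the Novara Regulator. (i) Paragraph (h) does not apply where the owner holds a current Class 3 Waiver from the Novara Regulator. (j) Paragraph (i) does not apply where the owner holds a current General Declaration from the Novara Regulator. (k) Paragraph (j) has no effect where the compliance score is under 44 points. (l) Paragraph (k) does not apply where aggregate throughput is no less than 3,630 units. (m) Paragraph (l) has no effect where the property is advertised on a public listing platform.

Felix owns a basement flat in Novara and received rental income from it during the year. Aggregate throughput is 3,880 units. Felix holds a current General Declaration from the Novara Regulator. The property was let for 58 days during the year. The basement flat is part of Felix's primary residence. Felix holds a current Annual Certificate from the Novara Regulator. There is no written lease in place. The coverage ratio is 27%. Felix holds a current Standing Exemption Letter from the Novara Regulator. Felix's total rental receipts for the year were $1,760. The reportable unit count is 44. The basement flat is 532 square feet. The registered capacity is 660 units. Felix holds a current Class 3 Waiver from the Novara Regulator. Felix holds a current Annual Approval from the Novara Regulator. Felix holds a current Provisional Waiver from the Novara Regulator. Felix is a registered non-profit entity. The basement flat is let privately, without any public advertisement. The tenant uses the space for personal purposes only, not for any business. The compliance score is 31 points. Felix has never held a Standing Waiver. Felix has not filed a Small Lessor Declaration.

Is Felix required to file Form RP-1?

Exception (a) fails — there is no Standing Waiver in force.
Exception (b) fails — no Small Lessor Declaration is on file.
All of (c)'s requirements are met (the reportable unit count is 44, meeting the 42 threshold; there is no written lease; a current Annual Approval is held). Turning to paragraphs (f)–(g): (f) operates — a current Standing Exemption Letter is held. (g) is not engaged (the space is used for personal purposes only), so (f) stands. So (c) is unavailable.
Exception (d) is satisfied on its face — Felix is a registered non-profit; the number of days the property was let is 58 days, under the 74 days limit. Turning to paragraphs (h)–(m): (h) applies — a current Annual Certificate is held. (i) would limit (h) — a current Class 3 Waiver is held — but (j) sets (i) aside: (j) operates against (i): a current General Declaration is held. (k) would limit (j) — the compliance score is 31 points, under the 44 points limit — but (l) sets (k) aside: (l) operates against (k): aggregate throughput is 3,880 units, meeting the 3,630 units threshold. (m), which would lift (l), is inapplicable — the property is let privately without advertisement. Exception (d) does not apply.
None of the exceptions is available; § 67.2 applies in full.

Yes — Felix must file Form RP-1.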